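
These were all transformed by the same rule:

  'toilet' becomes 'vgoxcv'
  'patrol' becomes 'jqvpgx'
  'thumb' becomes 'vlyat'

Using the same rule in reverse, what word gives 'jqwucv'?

packet

t(19)→v(21) and o(14)→g(6) fit y≡3x+16 (mod 26); the inverse of 3 mod 26 is 9. Each letter's alphabet position (a=0..z=25) is mapped through 3·x+16 mod 26 — an affine cipher.
Undoing it on jqwucv: j(9)→9·(9−16)≡15=p; q(16)→9·(16−16)≡0=a; w(22)→9·(22−16)≡2=c; u(20)→9·(20−16)≡10=k; c(2)→9·(2−16)≡4=e; v(21)→9·(21−16)≡19=t (all mod 26).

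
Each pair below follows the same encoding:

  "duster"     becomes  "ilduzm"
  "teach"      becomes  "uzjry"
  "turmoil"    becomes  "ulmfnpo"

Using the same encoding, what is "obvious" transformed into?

d(3)→i(8) and u(20)→l(11) fit y≡17x+9 (mod 26); the inverse of 17 mod 26 is 23. Treating letters as 0–25, the rule is x ↦ 17x + 9 (mod 26).
Applying it to obvious: o(14)→17·14+9≡13=n; b(1)→17·1+9≡0=a; v(21)→17·21+9≡2=c; i(8)→17·8+9≡15=p; o(14)→17·14+9≡13=n; u(20)→17·20+9≡11=l; s(18)→17·18+9≡3=d (all mod 26).

nacpnld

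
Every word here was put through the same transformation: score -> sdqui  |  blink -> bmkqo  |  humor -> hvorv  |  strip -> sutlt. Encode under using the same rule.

In score: s→s is +0, c→d is +1, o→q is +2, r→u is +3 — the shift increases by 1 each position. Letter i (0-indexed) is shifted by i+0, so successive shifts are 0, 1, 2, ….
On under: u+0=u, n+1=o, d+2=f, e+3=h, r+4=v.

uofhv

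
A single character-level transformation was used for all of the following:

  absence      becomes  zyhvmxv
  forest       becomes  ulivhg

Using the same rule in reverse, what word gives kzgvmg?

Each pair mirrors across the alphabet (a↔z, b↔y, s↔h): positions sum to 25. Each letter is replaced by its mirror in the alphabet: a↔z, b↔y, c↔x, and so on (the Atbash cipher).
Decoding kzgvmg: k↔p, z↔a, g↔t, v↔e, m↔n, g↔t.

patent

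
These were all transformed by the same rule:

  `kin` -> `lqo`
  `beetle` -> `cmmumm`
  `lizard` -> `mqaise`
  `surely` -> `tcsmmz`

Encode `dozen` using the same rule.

Vowels shift forward by 8 and consonants shift forward by 1.
For dozen: d(cons)+1=e, o(vowel)+8=w, z(cons)+1=a, e(vowel)+8=m, n(cons)+1=o.

ewamo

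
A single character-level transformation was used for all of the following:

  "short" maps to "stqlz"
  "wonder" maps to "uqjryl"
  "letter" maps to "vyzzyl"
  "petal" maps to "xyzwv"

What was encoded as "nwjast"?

vanish

This is an affine cipher: with a=0,…,z=25, each position x becomes (7x+22) mod 26.
Decoding nwjast: n(13)→15·(13−22)≡21=v; w(22)→15·(22−22)≡0=a; j(9)→15·(9−22)≡13=n; a(0)→15·(0−22)≡8=i; s(18)→15·(18−22)≡18=s; t(19)→15·(19−22)≡7=h (all mod 26).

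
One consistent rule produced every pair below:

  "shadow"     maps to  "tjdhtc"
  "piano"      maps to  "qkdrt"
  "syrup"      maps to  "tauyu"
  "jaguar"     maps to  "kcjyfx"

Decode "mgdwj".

In shadow: s→t is +1, h→j is +2, a→d is +3, d→h is +4 — the shift increases by 1 each position. Each letter shifts forward by (position + 1), i.e. 1, 2, 3, … — the shift grows by one for each successive letter.
Reversing it on mgdwj: m−1=l, g−2=e, d−3=a, w−4=s, j−5=e.

lease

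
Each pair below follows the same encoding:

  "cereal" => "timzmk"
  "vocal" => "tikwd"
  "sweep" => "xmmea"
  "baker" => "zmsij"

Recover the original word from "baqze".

Read the word backwards and shift each letter +8.
Reversing it on baqze: shift back: b−8=t, a−8=s, q−8=i, z−8=r, e−8=w → tsirw; then reverse → wrist.

wrist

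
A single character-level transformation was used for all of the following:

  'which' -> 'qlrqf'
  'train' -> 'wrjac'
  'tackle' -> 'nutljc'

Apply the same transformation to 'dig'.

prm

Read the word backwards and shift each letter +9.
On dig: reverse → gid; then shift: g+9=p, i+9=r, d+9=m.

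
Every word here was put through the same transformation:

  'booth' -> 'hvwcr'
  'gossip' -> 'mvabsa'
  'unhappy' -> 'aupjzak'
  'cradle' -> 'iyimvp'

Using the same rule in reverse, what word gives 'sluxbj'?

memory

The shift increases by 1 at each position, starting from +6: 6, 7, 8, ….
Undoing it on sluxbj: s−6=m, l−7=e, u−8=m, x−9=o, b−10=r, j−11=y.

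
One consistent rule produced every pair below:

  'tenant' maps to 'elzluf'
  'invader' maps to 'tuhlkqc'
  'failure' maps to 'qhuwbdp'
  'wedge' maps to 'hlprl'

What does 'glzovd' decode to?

It's a Vigenère-style cipher with numeric key [11,7,12]: position i shifts by key[i mod 3].
Undoing it on glzovd: g−11=v, l−7=e, z−12=n, o−11=d, v−7=o, d−12=r.

vendor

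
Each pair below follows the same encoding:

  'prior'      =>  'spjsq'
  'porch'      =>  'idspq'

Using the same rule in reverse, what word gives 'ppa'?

The output letters match the input read backwards, each shifted +1: prior reversed is roirp. The word is reversed, then every letter is shifted forward by 1.
Reversing it on ppa: shift back: p−1=o, p−1=o, a−1=z → ooz; then reverse → zoo.

zoo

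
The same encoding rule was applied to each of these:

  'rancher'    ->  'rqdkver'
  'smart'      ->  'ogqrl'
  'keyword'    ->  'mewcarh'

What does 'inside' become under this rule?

sdoshe

r(17)→r(17) and a(0)→q(16) fit y≡23x+16 (mod 26); the inverse of 23 mod 26 is 17. Treating letters as 0–25, the rule is x ↦ 23x + 16 (mod 26).
For inside: i(8)→23·8+16≡18=s; n(13)→23·13+16≡3=d; s(18)→23·18+16≡14=o; i(8)→23·8+16≡18=s; d(3)→23·3+16≡7=h; e(4)→23·4+16≡4=e (all mod 26).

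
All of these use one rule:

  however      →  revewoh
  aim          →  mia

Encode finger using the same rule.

The output letters match the input read backwards: however reversed is revewoh. It's just the letters in reverse order.
On finger: reverse → regnif.

regnif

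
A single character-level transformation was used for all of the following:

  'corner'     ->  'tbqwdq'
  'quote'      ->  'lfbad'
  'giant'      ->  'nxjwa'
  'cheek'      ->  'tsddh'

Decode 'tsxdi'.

c(2)→t(19) and o(14)→b(1) fit y≡5x+9 (mod 26); the inverse of 5 mod 26 is 21. This is an affine cipher: with a=0,…,z=25, each position x becomes (5x+9) mod 26.
Decoding tsxdi: t(19)→21·(19−9)≡2=c; s(18)→21·(18−9)≡7=h; x(23)→21·(23−9)≡8=i; d(3)→21·(3−9)≡4=e; i(8)→21·(8−9)≡5=f (all mod 26).

chief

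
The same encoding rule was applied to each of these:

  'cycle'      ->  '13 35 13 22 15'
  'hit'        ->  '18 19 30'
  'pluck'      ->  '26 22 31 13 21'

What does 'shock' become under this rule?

29 18 25 13 21

Letters become their 1-based position plus 10 (so a→11, b→12, …).
For shock: s=19→29, h=8→18, o=15→25, c=3→13, k=11→21.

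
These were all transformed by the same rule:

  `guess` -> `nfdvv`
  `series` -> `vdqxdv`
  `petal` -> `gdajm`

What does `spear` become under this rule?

vgdjq

g(6)→n(13) and u(20)→f(5) fit y≡5x+9 (mod 26); the inverse of 5 mod 26 is 21. Treating letters as 0–25, the rule is x ↦ 5x + 9 (mod 26).
Applying it to spear: s(18)→5·18+9≡21=v; p(15)→5·15+9≡6=g; e(4)→5·4+9≡3=d; a(0)→5·0+9≡9=j; r(17)→5·17+9≡16=q (all mod 26).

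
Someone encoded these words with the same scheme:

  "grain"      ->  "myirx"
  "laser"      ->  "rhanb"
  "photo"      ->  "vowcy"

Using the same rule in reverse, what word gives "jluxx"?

In grain: g→m is +6, r→y is +7, a→i is +8, i→r is +9 — the shift increases by 1 each position. Each letter shifts forward by (position + 6), i.e. 6, 7, 8, … — the shift grows by one for each successive letter.
Reversing it on jluxx: j−6=d, l−7=e, u−8=m, x−9=o, x−10=n.

demon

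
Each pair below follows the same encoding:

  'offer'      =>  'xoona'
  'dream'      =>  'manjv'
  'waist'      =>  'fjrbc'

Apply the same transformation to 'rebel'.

Compare letters: o→x is +9, f→o is +9, f→o is +9 — a constant shift. Every letter moves 9 places later in the alphabet, wrapping around z→a.
For rebel: r+9=a, e+9=n, b+9=k, e+9=n, l+9=u.

anknu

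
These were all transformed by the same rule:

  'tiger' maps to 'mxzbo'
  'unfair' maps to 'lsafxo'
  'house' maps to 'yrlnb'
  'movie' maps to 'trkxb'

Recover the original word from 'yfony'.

t(19)→m(12) and i(8)→x(23) fit y≡25x+5 (mod 26); the inverse of 25 mod 26 is 25. This is an affine cipher: with a=0,…,z=25, each position x becomes (25x+5) mod 26.
Undoing it on yfony: y(24)→25·(24−5)≡7=h; f(5)→25·(5−5)≡0=a; o(14)→25·(14−5)≡17=r; n(13)→25·(13−5)≡18=s; y(24)→25·(24−5)≡7=h (all mod 26).

harsh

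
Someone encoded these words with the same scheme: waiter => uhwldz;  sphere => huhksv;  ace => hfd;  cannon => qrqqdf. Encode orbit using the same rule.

Read the word backwards and shift each letter +3.
On orbit: reverse → tibro; then shift: t+3=w, i+3=l, b+3=e, r+3=u, o+3=r.

wleur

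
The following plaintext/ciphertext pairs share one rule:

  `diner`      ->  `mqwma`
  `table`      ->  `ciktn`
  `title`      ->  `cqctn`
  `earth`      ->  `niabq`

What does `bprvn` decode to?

Shifts by position in diner: pos 0: d→m (+9), pos 1: i→q (+8), pos 2: n→w (+9), pos 3: e→m (+8) — repeating every 2. A repeating key of period 2 is used — shifts +9, +8 over and over.
Reversing it on bprvn: b−9=s, p−8=h, r−9=i, v−8=n, n−9=e.

shine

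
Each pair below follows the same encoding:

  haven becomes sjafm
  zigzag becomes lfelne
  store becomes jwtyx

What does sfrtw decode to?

Read the word backwards and shift each letter +5.
Reversing it on sfrtw: shift back: s−5=n, f−5=a, r−5=m, t−5=o, w−5=r → namor; then reverse → roman.

roman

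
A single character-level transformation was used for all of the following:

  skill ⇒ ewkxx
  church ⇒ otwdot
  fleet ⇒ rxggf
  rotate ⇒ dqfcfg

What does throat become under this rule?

The rule splits by letter class: vowels +2, consonants +12.
Applying it to throat: t(cons)+12=f, h(cons)+12=t, r(cons)+12=d, o(vowel)+2=q, a(vowel)+2=c, t(cons)+12=f.

ftdqcf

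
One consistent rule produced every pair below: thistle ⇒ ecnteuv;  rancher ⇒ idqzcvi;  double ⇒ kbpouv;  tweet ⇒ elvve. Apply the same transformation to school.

t(19)→e(4) and h(7)→c(2) fit y≡11x+3 (mod 26); the inverse of 11 mod 26 is 19. Treating letters as 0–25, the rule is x ↦ 11x + 3 (mod 26).
On school: s(18)→11·18+3≡19=t; c(2)→11·2+3≡25=z; h(7)→11·7+3≡2=c; o(14)→11·14+3≡1=b; o(14)→11·14+3≡1=b; l(11)→11·11+3≡20=u (all mod 26).

tzcbbu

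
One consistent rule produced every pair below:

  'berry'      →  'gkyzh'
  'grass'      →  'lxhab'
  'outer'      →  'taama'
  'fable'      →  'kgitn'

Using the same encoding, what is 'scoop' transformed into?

xivwy

In berry: b→g is +5, e→k is +6, r→y is +7, r→z is +8 — the shift increases by 1 each position. The shift increases by 1 at each position, starting from +5: 5, 6, 7, ….
On scoop: s+5=x, c+6=i, o+7=v, o+8=w, p+9=y.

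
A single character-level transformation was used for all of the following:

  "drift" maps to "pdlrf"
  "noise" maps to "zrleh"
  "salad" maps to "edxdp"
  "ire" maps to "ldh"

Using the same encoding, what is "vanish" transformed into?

hdzlet

The shift depends on letter class: consonant d→p is +12, but vowel i→l is +3. The rule splits by letter class: vowels +3, consonants +12.
On vanish: v(cons)+12=h, a(vowel)+3=d, n(cons)+12=z, i(vowel)+3=l, s(cons)+12=e, h(cons)+12=t.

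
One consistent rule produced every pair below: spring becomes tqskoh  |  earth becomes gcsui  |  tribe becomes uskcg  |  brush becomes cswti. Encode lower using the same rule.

mqxgs

Vowels shift forward by 2 and consonants shift forward by 1.
On lower: l(cons)+1=m, o(vowel)+2=q, w(cons)+1=x, e(vowel)+2=g, r(cons)+1=s.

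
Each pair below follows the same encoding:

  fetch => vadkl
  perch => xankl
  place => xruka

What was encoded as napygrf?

rebuild

Each letter's alphabet position (a=0..z=25) is mapped through 21·x+20 mod 26 — an affine cipher.
Decoding napygrf: n(13)→5·(13−20)≡17=r; a(0)→5·(0−20)≡4=e; p(15)→5·(15−20)≡1=b; y(24)→5·(24−20)≡20=u; g(6)→5·(6−20)≡8=i; r(17)→5·(17−20)≡11=l; f(5)→5·(5−20)≡3=d (all mod 26).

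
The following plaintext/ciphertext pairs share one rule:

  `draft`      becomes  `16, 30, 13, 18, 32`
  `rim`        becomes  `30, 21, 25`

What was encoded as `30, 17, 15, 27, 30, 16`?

d is letter #4 and maps to 16: an offset of 12. The number is (letter's place in the alphabet, a=1) + 12.
Undoing it on 30, 17, 15, 27, 30, 16: 30→(30−12)÷1=18=r, 17→(17−12)÷1=5=e, 15→(15−12)÷1=3=c, 27→(27−12)÷1=15=o, 30→(30−12)÷1=18=r, 16→(16−12)÷1=4=d.

record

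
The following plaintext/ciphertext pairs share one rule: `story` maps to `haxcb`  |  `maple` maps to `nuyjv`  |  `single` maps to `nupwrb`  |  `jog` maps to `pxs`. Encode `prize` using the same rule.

The output letters match the input read backwards, each shifted +9: story reversed is yrots. Read the word backwards and shift each letter +9.
On prize: reverse → ezirp; then shift: e+9=n, z+9=i, i+9=r, r+9=a, p+9=y.

niray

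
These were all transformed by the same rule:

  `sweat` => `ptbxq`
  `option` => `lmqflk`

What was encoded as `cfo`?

fir

Compare letters: s→p is +23, w→t is +23, e→b is +23 — a constant shift. Every letter moves 23 places later in the alphabet, wrapping around z→a.
Undoing it on cfo: c−23=f, f−23=i, o−23=r.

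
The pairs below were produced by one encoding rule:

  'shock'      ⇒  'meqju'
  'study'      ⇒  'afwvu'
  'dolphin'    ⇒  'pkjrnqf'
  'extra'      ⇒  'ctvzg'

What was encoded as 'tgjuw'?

usher

The output letters match the input read backwards, each shifted +2: shock reversed is kcohs. Read the word backwards and shift each letter +2.
Reversing it on tgjuw: shift back: t−2=r, g−2=e, j−2=h, u−2=s, w−2=u → rehsu; then reverse → usher.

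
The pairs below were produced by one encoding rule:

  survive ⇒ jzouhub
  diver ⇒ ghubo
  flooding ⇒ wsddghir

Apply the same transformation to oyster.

s(18)→j(9) and u(20)→z(25) fit y≡21x+21 (mod 26); the inverse of 21 mod 26 is 5. Each letter's alphabet position (a=0..z=25) is mapped through 21·x+21 mod 26 — an affine cipher.
On oyster: o(14)→21·14+21≡3=d; y(24)→21·24+21≡5=f; s(18)→21·18+21≡9=j; t(19)→21·19+21≡4=e; e(4)→21·4+21≡1=b; r(17)→21·17+21≡14=o (all mod 26).

dfjebo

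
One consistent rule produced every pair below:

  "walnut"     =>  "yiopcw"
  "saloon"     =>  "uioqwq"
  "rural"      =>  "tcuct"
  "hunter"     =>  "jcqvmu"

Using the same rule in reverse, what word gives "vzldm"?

Shifts by position in walnut: pos 0: w→y (+2), pos 1: a→i (+8), pos 2: l→o (+3), pos 3: n→p (+2), pos 4: u→c (+8), pos 5: t→w (+3) — repeating every 3. It's a Vigenère-style cipher with numeric key [2,8,3]: position i shifts by key[i mod 3].
Reversing it on vzldm: v−2=t, z−8=r, l−3=i, d−2=b, m−8=e.

tribe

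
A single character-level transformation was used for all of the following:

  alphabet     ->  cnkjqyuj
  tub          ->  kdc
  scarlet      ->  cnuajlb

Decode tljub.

slack

The output letters match the input read backwards, each shifted +9: alphabet reversed is tebahpla. Read the word backwards and shift each letter +9.
Decoding tljub: shift back: t−9=k, l−9=c, j−9=a, u−9=l, b−9=s → kcals; then reverse → slack.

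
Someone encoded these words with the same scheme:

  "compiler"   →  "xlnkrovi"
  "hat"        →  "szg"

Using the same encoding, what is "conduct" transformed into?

xlmwfxg

Each pair mirrors across the alphabet (c↔x, o↔l, m↔n): positions sum to 25. This is the alphabet-reversal cipher (Atbash): a becomes z, b becomes y, etc.
For conduct: c↔x, o↔l, n↔m, d↔w, u↔f, c↔x, t↔g.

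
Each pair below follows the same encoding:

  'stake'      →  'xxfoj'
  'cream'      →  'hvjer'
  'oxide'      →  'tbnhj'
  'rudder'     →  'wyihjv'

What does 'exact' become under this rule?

The shifts repeat in a cycle of length 2: positions 0,1,… shift by +5, +4, then the pattern repeats.
On exact: e+5=j, x+4=b, a+5=f, c+4=g, t+5=y.

jbfgy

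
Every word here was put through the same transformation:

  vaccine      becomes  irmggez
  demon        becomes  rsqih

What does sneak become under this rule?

oeirw

The output letters match the input read backwards, each shifted +4: vaccine reversed is eniccav. Two steps: reverse the string, then apply a Caesar shift of +4.
On sneak: reverse → kaens; then shift: k+4=o, a+4=e, e+4=i, n+4=r, s+4=w.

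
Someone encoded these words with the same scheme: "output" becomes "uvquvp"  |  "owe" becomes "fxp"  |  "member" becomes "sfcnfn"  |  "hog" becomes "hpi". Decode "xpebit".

The word is reversed, then every letter is shifted forward by 1.
Reversing it on xpebit: shift back: x−1=w, p−1=o, e−1=d, b−1=a, i−1=h, t−1=s → wodahs; then reverse → shadow.

shadow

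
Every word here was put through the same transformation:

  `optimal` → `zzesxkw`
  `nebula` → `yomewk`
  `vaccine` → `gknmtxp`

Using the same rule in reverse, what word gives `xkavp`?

maple

Shifts by position in optimal: pos 0: o→z (+11), pos 1: p→z (+10), pos 2: t→e (+11), pos 3: i→s (+10) — repeating every 2. It's a Vigenère-style cipher with numeric key [11,10]: position i shifts by key[i mod 2].
Undoing it on xkavp: x−11=m, k−10=a, a−11=p, v−10=l, p−11=e.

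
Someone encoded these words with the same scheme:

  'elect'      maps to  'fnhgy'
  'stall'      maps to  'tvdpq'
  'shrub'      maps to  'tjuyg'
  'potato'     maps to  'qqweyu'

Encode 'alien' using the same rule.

bnlis

In elect: e→f is +1, l→n is +2, e→h is +3, c→g is +4 — the shift increases by 1 each position. Each letter shifts forward by (position + 1), i.e. 1, 2, 3, … — the shift grows by one for each successive letter.
Applying it to alien: a+1=b, l+2=n, i+3=l, e+4=i, n+5=s.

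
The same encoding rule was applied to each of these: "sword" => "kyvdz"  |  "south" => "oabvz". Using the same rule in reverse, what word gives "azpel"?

The output letters match the input read backwards, each shifted +7: sword reversed is drows. Two steps: reverse the string, then apply a Caesar shift of +7.
Reversing it on azpel: shift back: a−7=t, z−7=s, p−7=i, e−7=x, l−7=e → tsixe; then reverse → exist.

exist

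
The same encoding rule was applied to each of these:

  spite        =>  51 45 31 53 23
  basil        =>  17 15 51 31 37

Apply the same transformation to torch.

Each letter becomes 2×(its alphabet position, a=1..z=26) + 13.
On torch: t=20→53, o=15→43, r=18→49, c=3→19, h=8→29.

53 43 49 19 29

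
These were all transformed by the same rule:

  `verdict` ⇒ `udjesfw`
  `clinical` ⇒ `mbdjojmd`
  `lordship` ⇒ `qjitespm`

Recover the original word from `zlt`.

sky

The output letters match the input read backwards, each shifted +1: verdict reversed is tcidrev. Two steps: reverse the string, then apply a Caesar shift of +1.
Undoing it on zlt: shift back: z−1=y, l−1=k, t−1=s → yks; then reverse → sky.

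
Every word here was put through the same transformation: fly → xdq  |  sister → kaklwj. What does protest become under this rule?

hjglwkl

Compare letters: f→x is +18, l→d is +18, y→q is +18 — a constant shift. Every letter moves 18 places later in the alphabet, wrapping around z→a.
Applying it to protest: p+18=h, r+18=j, o+18=g, t+18=l, e+18=w, s+18=k, t+18=l.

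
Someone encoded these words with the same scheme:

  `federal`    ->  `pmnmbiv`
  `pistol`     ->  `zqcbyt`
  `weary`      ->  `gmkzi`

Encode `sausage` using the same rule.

Shifts by position in federal: pos 0: f→p (+10), pos 1: e→m (+8), pos 2: d→n (+10), pos 3: e→m (+8) — repeating every 2. A repeating key of period 2 is used — shifts +10, +8 over and over.
For sausage: s+10=c, a+8=i, u+10=e, s+8=a, a+10=k, g+8=o, e+10=o.

cieakoo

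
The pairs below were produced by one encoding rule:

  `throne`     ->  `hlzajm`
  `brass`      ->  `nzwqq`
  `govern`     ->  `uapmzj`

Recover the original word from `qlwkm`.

t(19)→h(7) and h(7)→l(11) fit y≡17x+22 (mod 26); the inverse of 17 mod 26 is 23. Each letter's alphabet position (a=0..z=25) is mapped through 17·x+22 mod 26 — an affine cipher.
Undoing it on qlwkm: q(16)→23·(16−22)≡18=s; l(11)→23·(11−22)≡7=h; w(22)→23·(22−22)≡0=a; k(10)→23·(10−22)≡10=k; m(12)→23·(12−22)≡4=e (all mod 26).

shake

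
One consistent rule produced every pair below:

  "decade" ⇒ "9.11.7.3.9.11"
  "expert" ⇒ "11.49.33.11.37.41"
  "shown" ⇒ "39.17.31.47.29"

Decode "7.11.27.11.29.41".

d(#4)→9 and e(#5)→11: differences scale by 2, so n = 2·pos + 1. With a=1..z=26, the number is 2·pos + 1.
Decoding 7.11.27.11.29.41: 7→(7−1)÷2=3=c, 11→(11−1)÷2=5=e, 27→(27−1)÷2=13=m, 11→(11−1)÷2=5=e, 29→(29−1)÷2=14=n, 41→(41−1)÷2=20=t.

cement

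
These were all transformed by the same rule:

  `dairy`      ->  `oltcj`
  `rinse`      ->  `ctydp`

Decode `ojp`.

Compare letters: d→o is +11, a→l is +11, i→t is +11 — a constant shift. Every letter moves 11 places later in the alphabet, wrapping around z→a.
Undoing it on ojp: o−11=d, j−11=y, p−11=e.

dye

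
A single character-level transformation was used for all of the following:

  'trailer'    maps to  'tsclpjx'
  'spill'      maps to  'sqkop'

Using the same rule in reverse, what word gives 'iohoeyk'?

inflate

Each letter shifts forward by its position index (0, 1, 2, …) — the shift grows by one for each successive letter.
Reversing it on iohoeyk: i−0=i, o−1=n, h−2=f, o−3=l, e−4=a, y−5=t, k−6=e.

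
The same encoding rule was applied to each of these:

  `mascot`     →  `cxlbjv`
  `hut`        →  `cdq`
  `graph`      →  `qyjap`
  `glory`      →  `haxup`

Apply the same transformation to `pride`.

The output letters match the input read backwards, each shifted +9: mascot reversed is tocsam. Read the word backwards and shift each letter +9.
For pride: reverse → edirp; then shift: e+9=n, d+9=m, i+9=r, r+9=a, p+9=y.

nmray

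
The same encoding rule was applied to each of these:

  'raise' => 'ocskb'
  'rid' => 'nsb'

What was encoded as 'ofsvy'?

The output letters match the input read backwards, each shifted +10: raise reversed is esiar. Read the word backwards and shift each letter +10.
Undoing it on ofsvy: shift back: o−10=e, f−10=v, s−10=i, v−10=l, y−10=o → evilo; then reverse → olive.

olive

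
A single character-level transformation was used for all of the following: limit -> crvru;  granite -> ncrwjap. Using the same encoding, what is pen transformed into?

The word is reversed, then every letter is shifted forward by 9.
On pen: reverse → nep; then shift: n+9=w, e+9=n, p+9=y.

wny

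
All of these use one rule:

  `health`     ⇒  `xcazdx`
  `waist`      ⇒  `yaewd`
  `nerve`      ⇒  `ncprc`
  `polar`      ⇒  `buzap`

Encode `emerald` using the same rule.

h(7)→x(23) and e(4)→c(2) fit y≡7x+0 (mod 26); the inverse of 7 mod 26 is 15. Treating letters as 0–25, the rule is x ↦ 7x + 0 (mod 26).
For emerald: e(4)→7·4+0≡2=c; m(12)→7·12+0≡6=g; e(4)→7·4+0≡2=c; r(17)→7·17+0≡15=p; a(0)→7·0+0≡0=a; l(11)→7·11+0≡25=z; d(3)→7·3+0≡21=v (all mod 26).

cgcpazv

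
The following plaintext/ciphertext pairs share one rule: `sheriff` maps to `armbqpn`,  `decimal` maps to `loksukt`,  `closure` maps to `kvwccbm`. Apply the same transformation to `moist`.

A repeating key of period 2 is used — shifts +8, +10 over and over.
On moist: m+8=u, o+10=y, i+8=q, s+10=c, t+8=b.

uyqcb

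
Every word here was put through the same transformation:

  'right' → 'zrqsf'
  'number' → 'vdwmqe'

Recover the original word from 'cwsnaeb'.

In right: r→z is +8, i→r is +9, g→q is +10, h→s is +11 — the shift increases by 1 each position. The shift increases by 1 at each position, starting from +8: 8, 9, 10, ….
Undoing it on cwsnaeb: c−8=u, w−9=n, s−10=i, n−11=c, a−12=o, e−13=r, b−14=n.

unicorn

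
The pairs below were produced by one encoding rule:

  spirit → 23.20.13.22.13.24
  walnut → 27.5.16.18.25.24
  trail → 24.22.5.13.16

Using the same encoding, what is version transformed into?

Each letter is replaced by its alphabet position (a=1..z=26) + 4.
Applying it to version: v=22→26, e=5→9, r=18→22, s=19→23, i=9→13, o=15→19, n=14→18.

26.9.22.23.13.19.18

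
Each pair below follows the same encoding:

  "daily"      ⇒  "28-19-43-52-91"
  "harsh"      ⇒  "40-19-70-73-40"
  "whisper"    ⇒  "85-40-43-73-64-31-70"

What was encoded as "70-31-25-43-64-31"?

Each letter becomes 3×(its alphabet position, a=1..z=26) + 16.
Reversing it on 70-31-25-43-64-31: 70→(70−16)÷3=18=r, 31→(31−16)÷3=5=e, 25→(25−16)÷3=3=c, 43→(43−16)÷3=9=i, 64→(64−16)÷3=16=p, 31→(31−16)÷3=5=e.

recipe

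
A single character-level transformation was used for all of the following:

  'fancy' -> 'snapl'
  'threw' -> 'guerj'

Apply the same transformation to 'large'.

ynetr

Compare letters: f→s is +13, a→n is +13, n→a is +13 — a constant shift. It's a constant shift of +13 (ROT13).
For large: l+13=y, a+13=n, r+13=e, g+13=t, e+13=r.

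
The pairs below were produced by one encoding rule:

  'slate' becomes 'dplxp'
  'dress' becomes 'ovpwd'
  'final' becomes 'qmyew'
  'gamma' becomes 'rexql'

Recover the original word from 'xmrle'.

The shifts repeat in a cycle of length 2: positions 0,1,… shift by +11, +4, then the pattern repeats.
Decoding xmrle: x−11=m, m−4=i, r−11=g, l−4=h, e−11=t.

might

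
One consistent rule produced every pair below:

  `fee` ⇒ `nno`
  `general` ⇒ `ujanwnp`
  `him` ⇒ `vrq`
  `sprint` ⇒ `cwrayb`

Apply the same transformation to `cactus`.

Read the word backwards and shift each letter +9.
On cactus: reverse → sutcac; then shift: s+9=b, u+9=d, t+9=c, c+9=l, a+9=j, c+9=l.

bdcljl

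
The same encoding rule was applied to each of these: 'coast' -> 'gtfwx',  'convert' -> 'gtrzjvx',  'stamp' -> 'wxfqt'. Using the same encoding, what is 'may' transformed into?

qfc

Vowels shift forward by 5 and consonants shift forward by 4.
Applying it to may: m(cons)+4=q, a(vowel)+5=f, y(cons)+4=c.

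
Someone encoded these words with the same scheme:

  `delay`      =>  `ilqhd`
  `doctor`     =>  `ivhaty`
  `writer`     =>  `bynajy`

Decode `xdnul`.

swing

A repeating key of period 2 is used — shifts +5, +7 over and over.
Decoding xdnul: x−5=s, d−7=w, n−5=i, u−7=n, l−5=g.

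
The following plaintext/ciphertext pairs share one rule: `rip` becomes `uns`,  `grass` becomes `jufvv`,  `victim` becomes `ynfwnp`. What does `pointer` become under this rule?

stnqwju

The shift depends on letter class: consonant r→u is +3, but vowel i→n is +5. Two shifts are in play — +5 for a/e/i/o/u, +3 for every other letter.
Applying it to pointer: p(cons)+3=s, o(vowel)+5=t, i(vowel)+5=n, n(cons)+3=q, t(cons)+3=w, e(vowel)+5=j, r(cons)+3=u.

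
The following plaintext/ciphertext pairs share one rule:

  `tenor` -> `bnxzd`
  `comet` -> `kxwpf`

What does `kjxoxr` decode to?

candle

Each letter shifts forward by (position + 8), i.e. 8, 9, 10, … — the shift grows by one for each successive letter.
Reversing it on kjxoxr: k−8=c, j−9=a, x−10=n, o−11=d, x−12=l, r−13=e.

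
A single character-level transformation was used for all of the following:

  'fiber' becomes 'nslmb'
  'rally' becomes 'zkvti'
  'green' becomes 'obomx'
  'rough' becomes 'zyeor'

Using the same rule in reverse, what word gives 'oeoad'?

guest

It's a Vigenère-style cipher with numeric key [8,10,10]: position i shifts by key[i mod 3].
Decoding oeoad: o−8=g, e−10=u, o−10=e, a−8=s, d−10=t.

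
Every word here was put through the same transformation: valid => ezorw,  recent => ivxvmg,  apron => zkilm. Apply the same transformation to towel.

gldvo

Each pair mirrors across the alphabet (v↔e, a↔z, l↔o): positions sum to 25. Letters are reflected about the middle of the alphabet (position → 25−position): Atbash.
On towel: t↔g, o↔l, w↔d, e↔v, l↔o.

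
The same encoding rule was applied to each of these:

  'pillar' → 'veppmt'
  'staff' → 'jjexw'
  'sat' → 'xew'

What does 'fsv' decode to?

The output letters match the input read backwards, each shifted +4: pillar reversed is rallip. Read the word backwards and shift each letter +4.
Reversing it on fsv: shift back: f−4=b, s−4=o, v−4=r → bor; then reverse → rob.

rob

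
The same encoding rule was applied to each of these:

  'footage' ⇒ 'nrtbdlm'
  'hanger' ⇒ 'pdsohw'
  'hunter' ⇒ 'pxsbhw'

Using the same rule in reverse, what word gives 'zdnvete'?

rainbow

Shifts by position in footage: pos 0: f→n (+8), pos 1: o→r (+3), pos 2: o→t (+5), pos 3: t→b (+8), pos 4: a→d (+3), pos 5: g→l (+5) — repeating every 3. The shifts repeat in a cycle of length 3: positions 0,1,… shift by +8, +3, +5, then the pattern repeats.
Undoing it on zdnvete: z−8=r, d−3=a, n−5=i, v−8=n, e−3=b, t−5=o, e−8=w.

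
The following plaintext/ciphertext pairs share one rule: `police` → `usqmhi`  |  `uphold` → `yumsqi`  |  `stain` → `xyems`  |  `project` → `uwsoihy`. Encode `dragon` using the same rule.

iwelss

The shift depends on letter class: consonant p→u is +5, but vowel o→s is +4. Vowels shift forward by 4 and consonants shift forward by 5.
For dragon: d(cons)+5=i, r(cons)+5=w, a(vowel)+4=e, g(cons)+5=l, o(vowel)+4=s, n(cons)+5=s.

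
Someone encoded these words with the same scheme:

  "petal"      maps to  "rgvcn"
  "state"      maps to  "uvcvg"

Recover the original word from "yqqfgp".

wooden

Every letter moves 2 places later in the alphabet, wrapping around z→a.
Undoing it on yqqfgp: y−2=w, q−2=o, q−2=o, f−2=d, g−2=e, p−2=n.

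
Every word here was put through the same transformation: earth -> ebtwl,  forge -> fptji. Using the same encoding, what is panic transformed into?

In earth: e→e is +0, a→b is +1, r→t is +2, t→w is +3 — the shift increases by 1 each position. Each letter shifts forward by its position index (0, 1, 2, …) — the shift grows by one for each successive letter.
On panic: p+0=p, a+1=b, n+2=p, i+3=l, c+4=g.

pbplg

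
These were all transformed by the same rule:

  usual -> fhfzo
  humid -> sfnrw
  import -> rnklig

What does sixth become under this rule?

Each pair mirrors across the alphabet (u↔f, s↔h, u↔f): positions sum to 25. Letters are reflected about the middle of the alphabet (position → 25−position): Atbash.
For sixth: s↔h, i↔r, x↔c, t↔g, h↔s.

hrcgs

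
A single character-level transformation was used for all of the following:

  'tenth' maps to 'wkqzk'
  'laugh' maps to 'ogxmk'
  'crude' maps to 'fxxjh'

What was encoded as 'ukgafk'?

Shifts by position in tenth: pos 0: t→w (+3), pos 1: e→k (+6), pos 2: n→q (+3), pos 3: t→z (+6) — repeating every 2. A repeating key of period 2 is used — shifts +3, +6 over and over.
Undoing it on ukgafk: u−3=r, k−6=e, g−3=d, a−6=u, f−3=c, k−6=e.

reduce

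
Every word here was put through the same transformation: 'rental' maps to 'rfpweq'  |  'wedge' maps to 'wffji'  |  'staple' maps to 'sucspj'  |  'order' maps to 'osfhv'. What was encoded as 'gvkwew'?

In rental: r→r is +0, e→f is +1, n→p is +2, t→w is +3 — the shift increases by 1 each position. Each letter shifts forward by its position index (0, 1, 2, …) — the shift grows by one for each successive letter.
Decoding gvkwew: g−0=g, v−1=u, k−2=i, w−3=t, e−4=a, w−5=r.

guitar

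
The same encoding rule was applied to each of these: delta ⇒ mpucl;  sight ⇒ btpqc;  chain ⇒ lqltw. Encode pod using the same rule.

Two shifts are in play — +11 for a/e/i/o/u, +9 for every other letter.
On pod: p(cons)+9=y, o(vowel)+11=z, d(cons)+9=m.

yzm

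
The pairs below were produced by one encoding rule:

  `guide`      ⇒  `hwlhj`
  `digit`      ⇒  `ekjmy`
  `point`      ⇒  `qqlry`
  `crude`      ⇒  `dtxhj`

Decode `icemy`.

Each letter shifts forward by (position + 1), i.e. 1, 2, 3, … — the shift grows by one for each successive letter.
Reversing it on icemy: i−1=h, c−2=a, e−3=b, m−4=i, y−5=t.

habit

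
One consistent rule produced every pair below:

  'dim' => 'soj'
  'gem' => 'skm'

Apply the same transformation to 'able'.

krhg

The output letters match the input read backwards, each shifted +6: dim reversed is mid. The word is reversed, then every letter is shifted forward by 6.
Applying it to able: reverse → elba; then shift: e+6=k, l+6=r, b+6=h, a+6=g.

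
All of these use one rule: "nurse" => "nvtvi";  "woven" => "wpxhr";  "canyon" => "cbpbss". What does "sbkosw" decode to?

In nurse: n→n is +0, u→v is +1, r→t is +2, s→v is +3 — the shift increases by 1 each position. The shift increases by 1 at each position, starting from +0: 0, 1, 2, ….
Decoding sbkosw: s−0=s, b−1=a, k−2=i, o−3=l, s−4=o, w−5=r.

sailor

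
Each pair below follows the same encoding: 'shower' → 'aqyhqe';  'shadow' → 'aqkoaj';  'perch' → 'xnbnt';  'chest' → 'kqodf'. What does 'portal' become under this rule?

Each letter shifts forward by (position + 8), i.e. 8, 9, 10, … — the shift grows by one for each successive letter.
On portal: p+8=x, o+9=x, r+10=b, t+11=e, a+12=m, l+13=y.

xxbemy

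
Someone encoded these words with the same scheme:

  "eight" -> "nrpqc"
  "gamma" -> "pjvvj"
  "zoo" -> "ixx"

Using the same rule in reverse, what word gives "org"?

Compare letters: e→n is +9, i→r is +9, g→p is +9 — a constant shift. Every letter moves 9 places later in the alphabet, wrapping around z→a.
Decoding org: o−9=f, r−9=i, g−9=x.

fix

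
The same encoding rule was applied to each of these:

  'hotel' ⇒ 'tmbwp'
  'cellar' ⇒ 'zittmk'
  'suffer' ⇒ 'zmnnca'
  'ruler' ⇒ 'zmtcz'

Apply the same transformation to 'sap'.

xia

The word is reversed, then every letter is shifted forward by 8.
Applying it to sap: reverse → pas; then shift: p+8=x, a+8=i, s+8=a.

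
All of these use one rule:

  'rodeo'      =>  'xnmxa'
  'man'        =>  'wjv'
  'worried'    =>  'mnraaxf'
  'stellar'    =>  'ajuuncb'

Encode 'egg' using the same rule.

ppn

The output letters match the input read backwards, each shifted +9: rodeo reversed is oedor. Two steps: reverse the string, then apply a Caesar shift of +9.
Applying it to egg: reverse → gge; then shift: g+9=p, g+9=p, e+9=n.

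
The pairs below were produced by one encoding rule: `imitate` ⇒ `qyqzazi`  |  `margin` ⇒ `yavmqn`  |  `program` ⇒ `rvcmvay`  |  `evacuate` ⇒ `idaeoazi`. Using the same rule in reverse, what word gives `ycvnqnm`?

morning

i(8)→q(16) and m(12)→y(24) fit y≡15x+0 (mod 26); the inverse of 15 mod 26 is 7. Each letter's alphabet position (a=0..z=25) is mapped through 15·x+0 mod 26 — an affine cipher.
Undoing it on ycvnqnm: y(24)→7·(24−0)≡12=m; c(2)→7·(2−0)≡14=o; v(21)→7·(21−0)≡17=r; n(13)→7·(13−0)≡13=n; q(16)→7·(16−0)≡8=i; n(13)→7·(13−0)≡13=n; m(12)→7·(12−0)≡6=g (all mod 26).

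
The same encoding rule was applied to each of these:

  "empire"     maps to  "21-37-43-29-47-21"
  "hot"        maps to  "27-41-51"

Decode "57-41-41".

e(#5)→21 and m(#13)→37: differences scale by 2, so n = 2·pos + 11. With a=1..z=26, the number is 2·pos + 11.
Decoding 57-41-41: 57→(57−11)÷2=23=w, 41→(41−11)÷2=15=o, 41→(41−11)÷2=15=o.

woo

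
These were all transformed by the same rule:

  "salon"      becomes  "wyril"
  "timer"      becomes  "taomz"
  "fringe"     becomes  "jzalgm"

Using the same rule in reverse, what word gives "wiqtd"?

s(18)→w(22) and a(0)→y(24) fit y≡23x+24 (mod 26); the inverse of 23 mod 26 is 17. Each letter's alphabet position (a=0..z=25) is mapped through 23·x+24 mod 26 — an affine cipher.
Decoding wiqtd: w(22)→17·(22−24)≡18=s; i(8)→17·(8−24)≡14=o; q(16)→17·(16−24)≡20=u; t(19)→17·(19−24)≡19=t; d(3)→17·(3−24)≡7=h (all mod 26).

south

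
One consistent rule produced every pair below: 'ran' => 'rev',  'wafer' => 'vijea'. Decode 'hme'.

aid

The output letters match the input read backwards, each shifted +4: ran reversed is nar. Two steps: reverse the string, then apply a Caesar shift of +4.
Reversing it on hme: shift back: h−4=d, m−4=i, e−4=a → dia; then reverse → aid.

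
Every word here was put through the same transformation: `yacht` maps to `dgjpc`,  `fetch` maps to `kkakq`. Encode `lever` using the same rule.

In yacht: y→d is +5, a→g is +6, c→j is +7, h→p is +8 — the shift increases by 1 each position. Each letter shifts forward by (position + 5), i.e. 5, 6, 7, … — the shift grows by one for each successive letter.
On lever: l+5=q, e+6=k, v+7=c, e+8=m, r+9=a.

qkcma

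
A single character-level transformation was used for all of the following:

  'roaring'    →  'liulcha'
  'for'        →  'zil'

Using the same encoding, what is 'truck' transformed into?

Compare letters: r→l is +20, o→i is +20, a→u is +20 — a constant shift. Each letter is shifted forward by 20 in the alphabet (a Caesar shift of +20).
For truck: t+20=n, r+20=l, u+20=o, c+20=w, k+20=e.

nlowe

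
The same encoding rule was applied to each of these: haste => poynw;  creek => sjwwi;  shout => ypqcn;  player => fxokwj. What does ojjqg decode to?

h(7)→p(15) and a(0)→o(14) fit y≡15x+14 (mod 26); the inverse of 15 mod 26 is 7. Each letter's alphabet position (a=0..z=25) is mapped through 15·x+14 mod 26 — an affine cipher.
Decoding ojjqg: o(14)→7·(14−14)≡0=a; j(9)→7·(9−14)≡17=r; j(9)→7·(9−14)≡17=r; q(16)→7·(16−14)≡14=o; g(6)→7·(6−14)≡22=w (all mod 26).

arrow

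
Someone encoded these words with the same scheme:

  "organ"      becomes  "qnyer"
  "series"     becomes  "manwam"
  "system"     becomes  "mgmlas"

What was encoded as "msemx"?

smash

o(14)→q(16) and r(17)→n(13) fit y≡25x+4 (mod 26); the inverse of 25 mod 26 is 25. Treating letters as 0–25, the rule is x ↦ 25x + 4 (mod 26).
Reversing it on msemx: m(12)→25·(12−4)≡18=s; s(18)→25·(18−4)≡12=m; e(4)→25·(4−4)≡0=a; m(12)→25·(12−4)≡18=s; x(23)→25·(23−4)≡7=h (all mod 26).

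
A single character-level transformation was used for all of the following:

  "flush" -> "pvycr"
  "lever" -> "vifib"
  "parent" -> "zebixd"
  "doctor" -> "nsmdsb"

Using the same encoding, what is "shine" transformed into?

crmxi

Vowels shift forward by 4 and consonants shift forward by 10.
On shine: s(cons)+10=c, h(cons)+10=r, i(vowel)+4=m, n(cons)+10=x, e(vowel)+4=i.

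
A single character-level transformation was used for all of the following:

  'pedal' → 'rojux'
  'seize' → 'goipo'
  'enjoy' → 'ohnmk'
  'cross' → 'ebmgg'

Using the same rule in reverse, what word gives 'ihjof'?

p(15)→r(17) and e(4)→o(14) fit y≡5x+20 (mod 26); the inverse of 5 mod 26 is 21. Each letter's alphabet position (a=0..z=25) is mapped through 5·x+20 mod 26 — an affine cipher.
Undoing it on ihjof: i(8)→21·(8−20)≡8=i; h(7)→21·(7−20)≡13=n; j(9)→21·(9−20)≡3=d; o(14)→21·(14−20)≡4=e; f(5)→21·(5−20)≡23=x (all mod 26).

index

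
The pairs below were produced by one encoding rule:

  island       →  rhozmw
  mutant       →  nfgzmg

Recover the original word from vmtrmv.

Each pair mirrors across the alphabet (i↔r, s↔h, l↔o): positions sum to 25. Letters are reflected about the middle of the alphabet (position → 25−position): Atbash.
Reversing it on vmtrmv: v↔e, m↔n, t↔g, r↔i, m↔n, v↔e.

engine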